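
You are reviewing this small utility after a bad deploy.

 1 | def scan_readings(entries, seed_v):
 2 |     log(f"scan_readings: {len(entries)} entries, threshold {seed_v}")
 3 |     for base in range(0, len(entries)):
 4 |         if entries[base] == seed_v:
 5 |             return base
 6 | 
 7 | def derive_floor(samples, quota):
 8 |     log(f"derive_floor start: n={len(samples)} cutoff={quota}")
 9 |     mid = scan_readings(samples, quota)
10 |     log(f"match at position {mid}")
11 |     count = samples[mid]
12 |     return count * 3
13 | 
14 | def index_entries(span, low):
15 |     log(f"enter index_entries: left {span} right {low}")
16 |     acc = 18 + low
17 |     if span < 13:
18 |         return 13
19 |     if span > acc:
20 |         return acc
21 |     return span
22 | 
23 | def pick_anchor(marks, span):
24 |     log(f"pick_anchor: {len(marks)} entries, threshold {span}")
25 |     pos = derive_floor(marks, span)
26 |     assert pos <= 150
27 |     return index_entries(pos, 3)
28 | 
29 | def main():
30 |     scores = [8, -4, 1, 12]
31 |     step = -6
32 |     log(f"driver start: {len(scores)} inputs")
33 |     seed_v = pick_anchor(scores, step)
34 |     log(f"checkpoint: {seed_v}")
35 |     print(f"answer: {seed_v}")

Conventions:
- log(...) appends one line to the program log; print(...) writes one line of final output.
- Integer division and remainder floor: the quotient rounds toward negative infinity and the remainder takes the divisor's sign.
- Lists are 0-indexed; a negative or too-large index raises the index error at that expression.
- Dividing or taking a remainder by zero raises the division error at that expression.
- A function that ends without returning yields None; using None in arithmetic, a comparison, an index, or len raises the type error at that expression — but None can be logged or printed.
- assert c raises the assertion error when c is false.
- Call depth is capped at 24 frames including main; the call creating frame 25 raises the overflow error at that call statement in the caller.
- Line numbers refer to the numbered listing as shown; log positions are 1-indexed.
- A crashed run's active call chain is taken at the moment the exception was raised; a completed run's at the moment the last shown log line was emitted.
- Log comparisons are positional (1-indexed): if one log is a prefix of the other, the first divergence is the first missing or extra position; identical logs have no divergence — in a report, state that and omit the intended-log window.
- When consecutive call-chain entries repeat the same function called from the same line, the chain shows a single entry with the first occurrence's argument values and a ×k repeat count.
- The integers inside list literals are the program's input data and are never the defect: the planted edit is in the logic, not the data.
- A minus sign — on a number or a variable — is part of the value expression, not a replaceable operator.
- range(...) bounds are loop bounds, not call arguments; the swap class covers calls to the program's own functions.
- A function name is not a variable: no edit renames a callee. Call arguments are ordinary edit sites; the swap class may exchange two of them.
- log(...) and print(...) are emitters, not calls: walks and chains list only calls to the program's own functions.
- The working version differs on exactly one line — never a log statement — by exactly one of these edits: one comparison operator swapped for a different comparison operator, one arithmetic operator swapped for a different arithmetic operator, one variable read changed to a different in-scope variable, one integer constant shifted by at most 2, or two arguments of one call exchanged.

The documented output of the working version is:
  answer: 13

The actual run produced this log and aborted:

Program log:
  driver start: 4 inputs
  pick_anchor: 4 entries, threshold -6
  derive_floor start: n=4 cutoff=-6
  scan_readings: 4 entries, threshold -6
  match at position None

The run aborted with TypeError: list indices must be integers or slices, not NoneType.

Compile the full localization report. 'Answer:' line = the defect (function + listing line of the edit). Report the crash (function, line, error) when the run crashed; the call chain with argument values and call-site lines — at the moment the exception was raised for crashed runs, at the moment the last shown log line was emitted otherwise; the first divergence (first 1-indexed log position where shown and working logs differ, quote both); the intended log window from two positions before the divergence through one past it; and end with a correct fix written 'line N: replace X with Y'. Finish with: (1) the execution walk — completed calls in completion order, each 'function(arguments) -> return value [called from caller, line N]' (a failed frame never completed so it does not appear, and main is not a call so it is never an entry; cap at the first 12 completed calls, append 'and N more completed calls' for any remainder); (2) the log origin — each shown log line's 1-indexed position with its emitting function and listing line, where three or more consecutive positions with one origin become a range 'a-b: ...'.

Answer: the defect is in main at line 31.
The tell: At log position 2 the runs split — shown 'pick_anchor: 4 entries, threshold -6', but the working version logs 'pick_anchor: 4 entries, threshold -4'.
Crash: derive_floor, line 11, TypeError.
Call chain: main -> pick_anchor([8, -4, 1, 12], -6) (called at line 33) -> derive_floor([8, -4, 1, 12], -6) (called at line 25).
First divergence: position 2 — shown 'pick_anchor: 4 entries, threshold -6', intended 'pick_anchor: 4 entries, threshold -4'.
Intended log window:
  1: driver start: 4 inputs
  2: pick_anchor: 4 entries, threshold -4
  3: derive_floor start: n=4 cutoff=-4
Execution walk:
  scan_readings([8, -4, 1, 12], -6) -> None  [called from derive_floor, line 9]
Log line origins:
  1: logged in main at line 32
  2: logged in pick_anchor at line 24
  3: logged in derive_floor at line 8
  4: logged in scan_readings at line 2
  5: logged in derive_floor at line 10
A correct fix: line 31: replace `-6` with `-4`.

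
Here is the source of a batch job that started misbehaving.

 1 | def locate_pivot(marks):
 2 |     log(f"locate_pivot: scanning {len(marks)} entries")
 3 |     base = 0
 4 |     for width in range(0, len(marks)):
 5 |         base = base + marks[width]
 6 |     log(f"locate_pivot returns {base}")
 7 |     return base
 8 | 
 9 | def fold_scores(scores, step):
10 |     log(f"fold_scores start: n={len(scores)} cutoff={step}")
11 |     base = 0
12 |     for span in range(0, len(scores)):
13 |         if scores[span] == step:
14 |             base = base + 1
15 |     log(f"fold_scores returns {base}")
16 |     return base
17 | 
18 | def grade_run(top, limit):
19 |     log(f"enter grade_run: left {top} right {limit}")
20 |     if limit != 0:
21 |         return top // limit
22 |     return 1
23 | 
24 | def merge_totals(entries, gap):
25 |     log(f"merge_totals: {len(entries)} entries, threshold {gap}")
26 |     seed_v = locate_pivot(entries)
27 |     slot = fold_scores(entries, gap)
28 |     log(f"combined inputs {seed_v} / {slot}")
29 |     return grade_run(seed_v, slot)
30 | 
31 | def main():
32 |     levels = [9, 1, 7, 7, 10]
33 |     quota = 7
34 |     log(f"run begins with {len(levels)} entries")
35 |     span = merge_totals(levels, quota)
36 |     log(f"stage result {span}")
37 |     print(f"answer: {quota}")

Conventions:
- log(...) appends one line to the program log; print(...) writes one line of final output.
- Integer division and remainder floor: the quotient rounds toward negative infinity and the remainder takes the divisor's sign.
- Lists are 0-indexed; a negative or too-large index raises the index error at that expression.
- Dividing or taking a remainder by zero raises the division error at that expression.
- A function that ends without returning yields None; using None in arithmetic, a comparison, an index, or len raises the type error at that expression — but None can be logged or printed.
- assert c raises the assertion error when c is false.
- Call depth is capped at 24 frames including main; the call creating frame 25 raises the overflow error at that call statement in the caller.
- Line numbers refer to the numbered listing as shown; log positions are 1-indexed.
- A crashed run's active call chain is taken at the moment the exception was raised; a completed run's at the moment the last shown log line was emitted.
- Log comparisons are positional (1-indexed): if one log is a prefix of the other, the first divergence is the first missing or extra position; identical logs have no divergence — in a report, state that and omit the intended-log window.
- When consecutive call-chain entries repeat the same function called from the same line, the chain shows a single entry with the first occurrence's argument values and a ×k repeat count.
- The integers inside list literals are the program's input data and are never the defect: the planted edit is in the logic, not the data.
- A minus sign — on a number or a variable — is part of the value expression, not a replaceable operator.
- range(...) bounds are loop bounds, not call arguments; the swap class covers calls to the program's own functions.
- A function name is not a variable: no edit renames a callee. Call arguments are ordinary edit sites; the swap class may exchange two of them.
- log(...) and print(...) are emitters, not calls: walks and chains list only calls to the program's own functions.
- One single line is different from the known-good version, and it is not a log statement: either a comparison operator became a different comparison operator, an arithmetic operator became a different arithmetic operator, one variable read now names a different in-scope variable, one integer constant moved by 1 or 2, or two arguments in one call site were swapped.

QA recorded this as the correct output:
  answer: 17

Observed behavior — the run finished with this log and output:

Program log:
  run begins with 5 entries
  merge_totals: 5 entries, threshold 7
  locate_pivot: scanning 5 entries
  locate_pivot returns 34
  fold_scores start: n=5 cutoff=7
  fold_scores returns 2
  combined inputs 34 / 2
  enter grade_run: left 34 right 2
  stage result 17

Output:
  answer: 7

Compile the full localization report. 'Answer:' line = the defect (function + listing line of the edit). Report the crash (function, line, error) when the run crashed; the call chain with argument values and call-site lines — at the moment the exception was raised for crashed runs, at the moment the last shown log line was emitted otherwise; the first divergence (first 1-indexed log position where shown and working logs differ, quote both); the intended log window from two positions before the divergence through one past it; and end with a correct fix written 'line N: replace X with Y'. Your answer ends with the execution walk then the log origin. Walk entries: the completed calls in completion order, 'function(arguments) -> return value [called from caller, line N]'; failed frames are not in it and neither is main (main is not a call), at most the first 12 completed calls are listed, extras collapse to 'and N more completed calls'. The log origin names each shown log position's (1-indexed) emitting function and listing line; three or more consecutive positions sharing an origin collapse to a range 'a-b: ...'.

Answer: the defect is in main at line 37.
Key observation: Nothing in the log betrays the bug — only the output does.
Call chain: main.
First divergence: none — the logs agree in full.
Execution walk:
  locate_pivot([9, 1, 7, 7, 10]) -> 34  [called from merge_totals, line 26]
  fold_scores([9, 1, 7, 7, 10], 7) -> 2  [called from merge_totals, line 27]
  grade_run(34, 2) -> 17  [called from merge_totals, line 29]
  merge_totals([9, 1, 7, 7, 10], 7) -> 17  [called from main, line 35]
Log origin:
  1: from main, line 34
  2: from merge_totals, line 25
  3: from locate_pivot, line 2
  4: from locate_pivot, line 6
  5: from fold_scores, line 10
  6: from fold_scores, line 15
  7: from merge_totals, line 28
  8: from grade_run, line 19
  9: from main, line 36
A correct fix: line 37: replace `quota` with `span`.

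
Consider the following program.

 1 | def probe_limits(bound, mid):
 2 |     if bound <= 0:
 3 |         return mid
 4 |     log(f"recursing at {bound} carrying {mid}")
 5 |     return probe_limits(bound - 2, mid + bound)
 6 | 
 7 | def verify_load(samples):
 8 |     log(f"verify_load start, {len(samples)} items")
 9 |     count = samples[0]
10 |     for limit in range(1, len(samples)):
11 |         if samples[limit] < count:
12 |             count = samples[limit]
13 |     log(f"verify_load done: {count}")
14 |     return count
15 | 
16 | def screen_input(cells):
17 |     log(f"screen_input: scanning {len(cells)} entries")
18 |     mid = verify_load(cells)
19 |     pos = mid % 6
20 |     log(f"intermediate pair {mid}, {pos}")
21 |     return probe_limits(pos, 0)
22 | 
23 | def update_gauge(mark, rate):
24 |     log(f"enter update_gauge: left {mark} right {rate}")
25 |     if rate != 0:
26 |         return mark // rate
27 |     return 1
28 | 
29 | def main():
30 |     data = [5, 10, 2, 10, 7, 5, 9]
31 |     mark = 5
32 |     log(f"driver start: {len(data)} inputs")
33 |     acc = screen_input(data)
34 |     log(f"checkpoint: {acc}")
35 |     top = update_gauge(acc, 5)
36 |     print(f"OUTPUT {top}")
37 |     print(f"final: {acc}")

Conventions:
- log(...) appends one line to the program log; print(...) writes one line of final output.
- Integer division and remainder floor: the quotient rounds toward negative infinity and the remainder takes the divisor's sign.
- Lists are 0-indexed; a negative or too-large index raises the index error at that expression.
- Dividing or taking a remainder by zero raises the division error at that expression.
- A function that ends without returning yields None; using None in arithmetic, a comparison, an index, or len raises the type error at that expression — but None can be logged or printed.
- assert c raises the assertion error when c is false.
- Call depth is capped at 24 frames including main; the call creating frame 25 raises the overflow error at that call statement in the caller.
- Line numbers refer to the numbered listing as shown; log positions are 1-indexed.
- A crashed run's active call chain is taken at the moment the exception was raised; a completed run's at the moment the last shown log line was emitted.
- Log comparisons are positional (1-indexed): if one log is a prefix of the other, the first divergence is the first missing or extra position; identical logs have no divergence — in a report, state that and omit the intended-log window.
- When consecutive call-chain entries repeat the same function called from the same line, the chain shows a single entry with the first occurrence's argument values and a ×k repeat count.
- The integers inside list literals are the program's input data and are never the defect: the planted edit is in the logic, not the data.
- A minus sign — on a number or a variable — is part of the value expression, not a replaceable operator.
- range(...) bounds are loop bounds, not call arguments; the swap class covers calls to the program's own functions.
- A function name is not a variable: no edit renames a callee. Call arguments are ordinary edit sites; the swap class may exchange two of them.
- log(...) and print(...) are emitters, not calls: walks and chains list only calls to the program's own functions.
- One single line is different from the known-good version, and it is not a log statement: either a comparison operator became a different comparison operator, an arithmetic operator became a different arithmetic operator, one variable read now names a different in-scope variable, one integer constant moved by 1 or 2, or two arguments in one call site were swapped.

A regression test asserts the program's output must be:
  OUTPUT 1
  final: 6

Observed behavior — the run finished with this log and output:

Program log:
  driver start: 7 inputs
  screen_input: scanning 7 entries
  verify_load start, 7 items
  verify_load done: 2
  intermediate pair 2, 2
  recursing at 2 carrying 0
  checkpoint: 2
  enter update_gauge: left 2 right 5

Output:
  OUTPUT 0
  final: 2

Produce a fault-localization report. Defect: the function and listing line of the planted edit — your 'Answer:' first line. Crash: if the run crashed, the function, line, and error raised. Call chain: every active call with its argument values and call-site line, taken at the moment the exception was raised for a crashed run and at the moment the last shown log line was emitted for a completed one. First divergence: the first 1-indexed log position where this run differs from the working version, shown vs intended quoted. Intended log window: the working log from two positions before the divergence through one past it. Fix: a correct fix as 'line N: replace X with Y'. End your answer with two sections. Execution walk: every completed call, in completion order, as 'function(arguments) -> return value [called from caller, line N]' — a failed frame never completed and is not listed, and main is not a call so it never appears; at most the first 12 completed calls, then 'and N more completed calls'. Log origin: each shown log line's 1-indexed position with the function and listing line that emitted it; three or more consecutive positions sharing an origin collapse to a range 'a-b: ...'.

Answer: the defect is in verify_load at line 11.
Core observation: The earliest visible damage is log position 4 — 'verify_load done: 2' rather than the intended 'verify_load done: 10'.
Call chain: main -> update_gauge(2, 5) (called at line 35).
First divergence: position 4; shown 'verify_load done: 2' vs intended 'verify_load done: 10'.
Intended log window:
  2: screen_input: scanning 7 entries
  3: verify_load start, 7 items
  4: verify_load done: 10
  5: intermediate pair 10, 4
Execution walk:
  verify_load([5, 10, 2, 10, 7, 5, 9]) -> 2  [called from screen_input, line 18]
  probe_limits(0, 2) -> 2  [called from probe_limits, line 5]
  probe_limits(2, 0) -> 2  [called from screen_input, line 21]
  screen_input([5, 10, 2, 10, 7, 5, 9]) -> 2  [called from main, line 33]
  update_gauge(2, 5) -> 0  [called from main, line 35]
Origin of each log line:
  1: logged in main at line 32
  2: logged in screen_input at line 17
  3: logged in verify_load at line 8
  4: logged in verify_load at line 13
  5: logged in screen_input at line 20
  6: logged in probe_limits at line 4
  7: logged in main at line 34
  8: logged in update_gauge at line 24
A correct fix: line 11: replace `<` with `>`.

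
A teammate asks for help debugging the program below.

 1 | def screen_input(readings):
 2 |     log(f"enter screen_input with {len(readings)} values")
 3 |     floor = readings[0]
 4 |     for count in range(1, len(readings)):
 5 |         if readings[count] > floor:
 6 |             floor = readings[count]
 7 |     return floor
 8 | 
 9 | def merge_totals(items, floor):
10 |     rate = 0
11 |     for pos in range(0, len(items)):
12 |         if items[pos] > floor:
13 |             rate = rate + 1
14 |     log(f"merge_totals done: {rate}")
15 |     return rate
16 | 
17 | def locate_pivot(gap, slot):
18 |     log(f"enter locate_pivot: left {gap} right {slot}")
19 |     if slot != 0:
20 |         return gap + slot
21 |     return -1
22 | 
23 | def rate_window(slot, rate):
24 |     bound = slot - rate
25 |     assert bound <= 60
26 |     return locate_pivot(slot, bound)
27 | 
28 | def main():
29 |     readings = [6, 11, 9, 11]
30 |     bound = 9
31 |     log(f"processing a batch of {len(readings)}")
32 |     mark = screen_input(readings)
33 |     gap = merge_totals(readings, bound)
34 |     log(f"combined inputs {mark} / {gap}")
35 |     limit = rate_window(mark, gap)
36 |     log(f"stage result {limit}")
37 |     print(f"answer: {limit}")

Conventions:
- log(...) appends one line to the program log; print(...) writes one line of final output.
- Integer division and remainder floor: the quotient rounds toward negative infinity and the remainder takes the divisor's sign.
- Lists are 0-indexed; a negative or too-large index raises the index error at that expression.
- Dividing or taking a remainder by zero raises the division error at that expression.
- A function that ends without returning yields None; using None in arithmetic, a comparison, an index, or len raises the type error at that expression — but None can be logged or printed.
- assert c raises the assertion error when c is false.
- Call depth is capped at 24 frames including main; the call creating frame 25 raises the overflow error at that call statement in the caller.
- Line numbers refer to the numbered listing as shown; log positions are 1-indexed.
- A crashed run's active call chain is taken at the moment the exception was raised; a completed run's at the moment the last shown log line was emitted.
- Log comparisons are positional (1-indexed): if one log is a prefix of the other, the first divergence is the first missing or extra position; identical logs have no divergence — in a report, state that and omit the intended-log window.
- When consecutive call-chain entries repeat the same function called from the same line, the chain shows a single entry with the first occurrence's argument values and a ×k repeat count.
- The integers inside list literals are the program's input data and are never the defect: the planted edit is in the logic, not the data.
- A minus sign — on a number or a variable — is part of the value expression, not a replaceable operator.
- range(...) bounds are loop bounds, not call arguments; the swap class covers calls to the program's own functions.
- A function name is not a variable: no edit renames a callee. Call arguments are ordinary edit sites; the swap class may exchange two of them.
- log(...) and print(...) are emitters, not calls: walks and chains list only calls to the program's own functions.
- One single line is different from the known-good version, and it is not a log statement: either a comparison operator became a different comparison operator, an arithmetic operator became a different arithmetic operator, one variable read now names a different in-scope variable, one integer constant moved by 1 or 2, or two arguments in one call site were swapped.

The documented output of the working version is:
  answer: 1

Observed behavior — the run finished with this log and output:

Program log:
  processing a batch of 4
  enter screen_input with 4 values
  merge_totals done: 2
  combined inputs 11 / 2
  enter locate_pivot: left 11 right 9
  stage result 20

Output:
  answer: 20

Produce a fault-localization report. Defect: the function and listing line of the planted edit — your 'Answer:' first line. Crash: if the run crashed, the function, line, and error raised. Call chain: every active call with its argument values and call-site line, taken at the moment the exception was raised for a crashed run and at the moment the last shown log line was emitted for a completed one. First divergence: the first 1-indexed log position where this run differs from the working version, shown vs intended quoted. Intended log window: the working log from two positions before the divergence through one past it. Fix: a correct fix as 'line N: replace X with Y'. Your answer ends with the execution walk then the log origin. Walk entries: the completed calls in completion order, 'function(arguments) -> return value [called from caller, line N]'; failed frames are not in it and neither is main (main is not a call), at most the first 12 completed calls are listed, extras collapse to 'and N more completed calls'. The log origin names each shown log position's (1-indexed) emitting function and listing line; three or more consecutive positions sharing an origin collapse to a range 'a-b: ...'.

Answer: the defect is in locate_pivot at line 20.
Key fact: Position 6 is the first bad log line: 'stage result 20' should read 'stage result 1'.
Call chain: main.
First divergence: position 6 — the shown line 'stage result 20' should read 'stage result 1'.
Intended log window:
  4: combined inputs 11 / 2
  5: enter locate_pivot: left 11 right 9
  6: stage result 1
Execution walk:
  screen_input([6, 11, 9, 11]) -> 11  [called from main, line 32]
  merge_totals([6, 11, 9, 11], 9) -> 2  [called from main, line 33]
  locate_pivot(11, 9) -> 20  [called from rate_window, line 26]
  rate_window(11, 2) -> 20  [called from main, line 35]
Log line origins:
  1 — main, line 31
  2 — screen_input, line 2
  3 — merge_totals, line 14
  4 — main, line 34
  5 — locate_pivot, line 18
  6 — main, line 36
A correct fix: line 20: replace `+` with `//`.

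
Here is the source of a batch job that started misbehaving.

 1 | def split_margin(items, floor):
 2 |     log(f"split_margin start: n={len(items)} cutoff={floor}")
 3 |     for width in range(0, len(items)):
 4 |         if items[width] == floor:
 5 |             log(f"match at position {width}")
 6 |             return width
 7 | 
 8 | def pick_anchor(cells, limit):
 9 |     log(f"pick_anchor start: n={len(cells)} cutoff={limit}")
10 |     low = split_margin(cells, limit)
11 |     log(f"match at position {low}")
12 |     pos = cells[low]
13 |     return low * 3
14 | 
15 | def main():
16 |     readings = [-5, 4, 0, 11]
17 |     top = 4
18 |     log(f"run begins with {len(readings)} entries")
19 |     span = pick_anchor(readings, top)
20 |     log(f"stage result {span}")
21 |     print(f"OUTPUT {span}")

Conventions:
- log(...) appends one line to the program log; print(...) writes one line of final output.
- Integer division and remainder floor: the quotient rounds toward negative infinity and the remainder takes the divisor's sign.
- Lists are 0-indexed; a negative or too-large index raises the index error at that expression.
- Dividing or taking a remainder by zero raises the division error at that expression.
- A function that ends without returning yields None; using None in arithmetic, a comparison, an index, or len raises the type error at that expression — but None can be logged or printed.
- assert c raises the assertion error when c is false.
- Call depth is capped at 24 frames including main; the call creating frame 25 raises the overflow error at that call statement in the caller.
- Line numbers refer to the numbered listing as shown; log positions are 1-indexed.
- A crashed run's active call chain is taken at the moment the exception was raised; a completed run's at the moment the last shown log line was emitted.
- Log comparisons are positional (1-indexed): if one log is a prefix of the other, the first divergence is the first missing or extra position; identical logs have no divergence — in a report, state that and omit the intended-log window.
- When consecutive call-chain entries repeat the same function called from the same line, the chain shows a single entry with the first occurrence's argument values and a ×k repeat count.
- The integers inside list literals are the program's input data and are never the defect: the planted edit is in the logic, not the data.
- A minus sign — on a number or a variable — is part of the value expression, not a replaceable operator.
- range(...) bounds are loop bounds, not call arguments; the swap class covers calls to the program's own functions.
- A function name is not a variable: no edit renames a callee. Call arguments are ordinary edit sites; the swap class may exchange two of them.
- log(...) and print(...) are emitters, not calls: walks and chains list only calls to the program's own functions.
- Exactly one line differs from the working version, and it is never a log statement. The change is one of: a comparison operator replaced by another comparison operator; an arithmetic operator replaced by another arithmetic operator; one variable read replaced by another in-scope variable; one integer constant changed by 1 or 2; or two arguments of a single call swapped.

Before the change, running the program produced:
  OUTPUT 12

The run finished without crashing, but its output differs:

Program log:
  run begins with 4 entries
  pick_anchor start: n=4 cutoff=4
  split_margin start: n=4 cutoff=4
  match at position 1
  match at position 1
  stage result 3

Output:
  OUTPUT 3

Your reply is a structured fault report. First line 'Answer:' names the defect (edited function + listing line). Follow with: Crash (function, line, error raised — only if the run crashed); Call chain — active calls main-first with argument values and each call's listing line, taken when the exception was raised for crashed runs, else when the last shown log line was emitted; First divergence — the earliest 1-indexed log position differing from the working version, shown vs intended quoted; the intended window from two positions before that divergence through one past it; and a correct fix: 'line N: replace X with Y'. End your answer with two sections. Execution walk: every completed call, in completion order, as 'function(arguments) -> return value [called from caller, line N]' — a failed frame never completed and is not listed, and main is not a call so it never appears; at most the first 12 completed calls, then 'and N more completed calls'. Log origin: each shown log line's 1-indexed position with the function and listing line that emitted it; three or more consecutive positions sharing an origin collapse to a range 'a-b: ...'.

Answer: the defect is in pick_anchor at line 13.
Core observation: At log position 6 the runs split — shown 'stage result 3', but the working version logs 'stage result 12'.
Call chain: main.
First divergence: position 6 — shown 'stage result 3', intended 'stage result 12'.
Intended log window:
  4: match at position 1
  5: match at position 1
  6: stage result 12
Execution walk:
  split_margin([-5, 4, 0, 11], 4) -> 1  [called from pick_anchor, line 10]
  pick_anchor([-5, 4, 0, 11], 4) -> 3  [called from main, line 19]
Log origins:
  1: emitted by main (line 18)
  2: emitted by pick_anchor (line 9)
  3: emitted by split_margin (line 2)
  4: emitted by split_margin (line 5)
  5: emitted by pick_anchor (line 11)
  6: emitted by main (line 20)
A correct fix: line 13: replace `low` with `pos`.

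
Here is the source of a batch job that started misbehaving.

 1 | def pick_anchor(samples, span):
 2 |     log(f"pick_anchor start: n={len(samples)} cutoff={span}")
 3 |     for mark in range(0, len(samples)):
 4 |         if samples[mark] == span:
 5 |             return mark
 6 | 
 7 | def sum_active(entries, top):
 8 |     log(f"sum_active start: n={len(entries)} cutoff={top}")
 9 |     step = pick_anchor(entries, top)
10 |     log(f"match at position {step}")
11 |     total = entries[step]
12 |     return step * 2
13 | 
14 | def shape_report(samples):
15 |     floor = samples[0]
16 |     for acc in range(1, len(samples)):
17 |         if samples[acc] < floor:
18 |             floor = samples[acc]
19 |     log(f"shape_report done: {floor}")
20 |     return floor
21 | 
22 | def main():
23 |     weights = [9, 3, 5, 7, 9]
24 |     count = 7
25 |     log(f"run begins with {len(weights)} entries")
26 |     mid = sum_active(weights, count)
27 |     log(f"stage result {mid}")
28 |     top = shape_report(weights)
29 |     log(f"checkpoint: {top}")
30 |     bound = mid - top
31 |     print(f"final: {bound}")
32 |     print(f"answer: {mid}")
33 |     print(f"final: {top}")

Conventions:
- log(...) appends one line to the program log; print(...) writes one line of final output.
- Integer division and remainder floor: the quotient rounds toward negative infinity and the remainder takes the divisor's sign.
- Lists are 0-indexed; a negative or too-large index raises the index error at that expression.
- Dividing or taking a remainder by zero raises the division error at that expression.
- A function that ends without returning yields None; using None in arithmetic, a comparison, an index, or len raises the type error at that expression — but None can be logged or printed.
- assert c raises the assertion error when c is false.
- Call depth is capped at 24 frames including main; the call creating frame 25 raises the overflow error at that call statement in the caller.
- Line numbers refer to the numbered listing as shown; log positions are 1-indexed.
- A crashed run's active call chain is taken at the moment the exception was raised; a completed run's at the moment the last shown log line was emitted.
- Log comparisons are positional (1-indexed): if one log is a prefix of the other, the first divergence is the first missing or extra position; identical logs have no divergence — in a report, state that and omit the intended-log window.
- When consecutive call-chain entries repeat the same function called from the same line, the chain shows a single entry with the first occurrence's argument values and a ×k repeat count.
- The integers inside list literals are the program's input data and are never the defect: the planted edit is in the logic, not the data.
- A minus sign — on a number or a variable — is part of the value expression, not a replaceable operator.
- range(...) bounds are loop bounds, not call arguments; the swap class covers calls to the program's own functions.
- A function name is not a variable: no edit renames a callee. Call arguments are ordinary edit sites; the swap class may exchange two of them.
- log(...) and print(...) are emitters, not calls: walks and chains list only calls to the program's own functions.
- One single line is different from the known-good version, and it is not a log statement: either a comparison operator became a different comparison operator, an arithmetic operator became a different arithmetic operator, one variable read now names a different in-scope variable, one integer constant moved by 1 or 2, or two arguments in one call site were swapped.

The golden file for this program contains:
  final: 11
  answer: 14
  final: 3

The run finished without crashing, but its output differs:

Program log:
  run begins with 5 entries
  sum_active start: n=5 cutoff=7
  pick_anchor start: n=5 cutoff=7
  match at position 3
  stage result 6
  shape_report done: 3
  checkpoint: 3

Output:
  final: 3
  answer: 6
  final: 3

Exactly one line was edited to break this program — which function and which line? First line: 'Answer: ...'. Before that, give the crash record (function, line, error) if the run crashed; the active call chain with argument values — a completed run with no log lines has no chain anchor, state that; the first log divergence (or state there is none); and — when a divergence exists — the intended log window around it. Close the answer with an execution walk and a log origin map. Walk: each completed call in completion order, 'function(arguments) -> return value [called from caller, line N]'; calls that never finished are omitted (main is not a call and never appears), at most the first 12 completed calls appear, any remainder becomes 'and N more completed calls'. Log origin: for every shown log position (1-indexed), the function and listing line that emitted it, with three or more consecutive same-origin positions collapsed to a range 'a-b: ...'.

Answer: the defect is in sum_active at line 12.
The tell: Position 5 is the first bad log line: 'stage result 6' should read 'stage result 14'.
Call chain: main.
First divergence: position 5 — shown 'stage result 6', intended 'stage result 14'.
Intended log window:
  3: pick_anchor start: n=5 cutoff=7
  4: match at position 3
  5: stage result 14
  6: shape_report done: 3
Execution walk:
  pick_anchor([9, 3, 5, 7, 9], 7) -> 3  [called from sum_active, line 9]
  sum_active([9, 3, 5, 7, 9], 7) -> 6  [called from main, line 26]
  shape_report([9, 3, 5, 7, 9]) -> 3  [called from main, line 28]
Log line origins:
  1: emitted by main (line 25)
  2: emitted by sum_active (line 8)
  3: emitted by pick_anchor (line 2)
  4: emitted by sum_active (line 10)
  5: emitted by main (line 27)
  6: emitted by shape_report (line 19)
  7: emitted by main (line 29)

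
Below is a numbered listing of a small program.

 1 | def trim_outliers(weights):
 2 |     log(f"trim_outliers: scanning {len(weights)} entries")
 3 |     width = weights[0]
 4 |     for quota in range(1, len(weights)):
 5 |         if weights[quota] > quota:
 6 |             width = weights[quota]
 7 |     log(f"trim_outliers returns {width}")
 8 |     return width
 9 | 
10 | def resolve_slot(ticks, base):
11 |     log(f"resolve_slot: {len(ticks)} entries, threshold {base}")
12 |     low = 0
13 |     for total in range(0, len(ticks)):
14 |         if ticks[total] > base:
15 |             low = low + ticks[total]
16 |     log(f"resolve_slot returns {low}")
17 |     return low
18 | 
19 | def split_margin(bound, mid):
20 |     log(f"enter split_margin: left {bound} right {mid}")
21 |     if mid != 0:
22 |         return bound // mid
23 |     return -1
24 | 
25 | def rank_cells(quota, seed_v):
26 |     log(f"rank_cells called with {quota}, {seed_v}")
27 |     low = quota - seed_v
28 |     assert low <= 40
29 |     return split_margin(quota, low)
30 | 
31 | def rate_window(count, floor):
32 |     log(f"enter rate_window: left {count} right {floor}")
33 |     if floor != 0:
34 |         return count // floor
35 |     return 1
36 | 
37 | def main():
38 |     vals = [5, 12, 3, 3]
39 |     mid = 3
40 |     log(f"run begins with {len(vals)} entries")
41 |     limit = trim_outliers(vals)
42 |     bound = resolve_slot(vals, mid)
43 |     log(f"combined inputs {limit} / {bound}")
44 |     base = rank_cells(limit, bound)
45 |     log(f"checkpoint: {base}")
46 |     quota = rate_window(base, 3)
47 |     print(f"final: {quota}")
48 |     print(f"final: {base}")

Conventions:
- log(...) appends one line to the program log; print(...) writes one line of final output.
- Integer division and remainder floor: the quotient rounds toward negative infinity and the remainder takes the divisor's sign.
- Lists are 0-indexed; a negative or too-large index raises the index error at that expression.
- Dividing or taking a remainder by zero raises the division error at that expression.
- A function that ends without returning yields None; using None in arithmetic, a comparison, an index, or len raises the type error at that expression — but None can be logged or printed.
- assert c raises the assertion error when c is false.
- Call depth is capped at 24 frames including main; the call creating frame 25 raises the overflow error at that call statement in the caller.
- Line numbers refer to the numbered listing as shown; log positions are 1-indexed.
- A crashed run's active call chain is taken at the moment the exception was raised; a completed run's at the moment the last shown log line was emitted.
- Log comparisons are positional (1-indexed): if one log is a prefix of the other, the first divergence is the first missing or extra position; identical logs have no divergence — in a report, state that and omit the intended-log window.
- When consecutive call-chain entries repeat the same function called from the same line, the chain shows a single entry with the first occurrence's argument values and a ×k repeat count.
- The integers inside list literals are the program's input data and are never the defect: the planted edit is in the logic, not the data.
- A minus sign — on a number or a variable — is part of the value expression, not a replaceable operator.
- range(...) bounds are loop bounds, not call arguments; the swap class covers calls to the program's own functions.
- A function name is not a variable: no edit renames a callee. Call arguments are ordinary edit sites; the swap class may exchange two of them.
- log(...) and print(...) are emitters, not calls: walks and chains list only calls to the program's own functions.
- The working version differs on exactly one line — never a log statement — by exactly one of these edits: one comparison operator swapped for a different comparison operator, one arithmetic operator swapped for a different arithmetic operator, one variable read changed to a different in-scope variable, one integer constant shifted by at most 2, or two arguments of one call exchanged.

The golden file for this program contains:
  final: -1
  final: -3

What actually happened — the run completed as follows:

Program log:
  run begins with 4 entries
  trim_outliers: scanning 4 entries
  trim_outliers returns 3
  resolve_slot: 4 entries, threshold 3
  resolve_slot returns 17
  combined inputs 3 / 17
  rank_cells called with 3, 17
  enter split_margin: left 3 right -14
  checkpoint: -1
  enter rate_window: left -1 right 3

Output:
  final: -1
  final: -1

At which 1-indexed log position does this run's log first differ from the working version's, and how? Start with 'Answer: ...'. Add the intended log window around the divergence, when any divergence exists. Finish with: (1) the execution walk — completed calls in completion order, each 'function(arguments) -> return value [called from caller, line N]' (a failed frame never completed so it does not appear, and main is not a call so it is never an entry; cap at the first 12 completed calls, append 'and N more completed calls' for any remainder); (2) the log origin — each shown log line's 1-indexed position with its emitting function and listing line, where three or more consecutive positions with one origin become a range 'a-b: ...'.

Answer: position 3; shown 'trim_outliers returns 3' vs intended 'trim_outliers returns 12'.
Intended log window:
  1: run begins with 4 entries
  2: trim_outliers: scanning 4 entries
  3: trim_outliers returns 12
  4: resolve_slot: 4 entries, threshold 3
Execution walk:
  trim_outliers([5, 12, 3, 3]) -> 3  [called from main, line 41]
  resolve_slot([5, 12, 3, 3], 3) -> 17  [called from main, line 42]
  split_margin(3, -14) -> -1  [called from rank_cells, line 29]
  rank_cells(3, 17) -> -1  [called from main, line 44]
  rate_window(-1, 3) -> -1  [called from main, line 46]
Log origin:
  1 — main, line 40
  2 — trim_outliers, line 2
  3 — trim_outliers, line 7
  4 — resolve_slot, line 11
  5 — resolve_slot, line 16
  6 — main, line 43
  7 — rank_cells, line 26
  8 — split_margin, line 20
  9 — main, line 45
  10 — rate_window, line 32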